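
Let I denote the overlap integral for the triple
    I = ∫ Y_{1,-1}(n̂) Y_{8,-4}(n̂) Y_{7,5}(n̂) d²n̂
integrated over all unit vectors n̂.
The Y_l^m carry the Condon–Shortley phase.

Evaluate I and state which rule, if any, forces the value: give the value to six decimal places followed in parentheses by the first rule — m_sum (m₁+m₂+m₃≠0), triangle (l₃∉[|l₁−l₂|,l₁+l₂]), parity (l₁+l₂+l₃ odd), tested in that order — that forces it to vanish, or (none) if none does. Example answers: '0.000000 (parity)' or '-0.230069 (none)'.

0.074948 (none)

Checks pass: Σm=0; 16 even; l₃=7∈[7,9].
(2·1+1)(2·8+1)(2·7+1) = 765
Δ: 2! 0! 14! / 17! → 1/2040
sum: t=1:−1/25401600 = -1/25401600
3j²(1 8 7; 0 0 0) = Δ·Π!·Σ² = 8/255  (sign +1)
sum: t=2:+1/1916006400 = 1/1916006400
3j²(1 8 7; -1 -4 5) = Δ·Π!·Σ² = 1/340  (sign +1)
combine: 4πI² = 765·8/255·1/340 = 6/85
take √, sign +1: I = 0.07494820
No selection rule forces the value: the integral is nonzero (none).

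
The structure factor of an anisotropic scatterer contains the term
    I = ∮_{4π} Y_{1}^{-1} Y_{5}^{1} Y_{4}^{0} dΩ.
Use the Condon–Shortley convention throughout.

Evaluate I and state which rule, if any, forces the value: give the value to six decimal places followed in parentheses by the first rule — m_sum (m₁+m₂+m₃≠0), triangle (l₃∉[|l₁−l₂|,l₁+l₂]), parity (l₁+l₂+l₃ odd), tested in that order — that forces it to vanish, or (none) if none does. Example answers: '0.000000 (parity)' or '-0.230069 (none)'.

-0.190188 (none)

m-sum 0 ✓  L=10 even ✓  4≤4≤6 ✓
Π(2lᵢ+1) = 3×11×9 = 297
triangle coeff Δ(1,5,4) = 1/495
Σ_t [1,1]: t=1:−1/576 = -1/576
(3j)²=5/99 [(1 5 4; 0 0 0)], sign=-1
Σ_t [2,2]: t=2:+1/1152 = 1/1152
(3j)²=1/33 [(1 5 4; -1 1 0)], sign=+1
⇒ 4πI² = 5/11
I = (-1)√(5/11/(4π)) = -0.19018827
No selection rule forces the value: the integral is nonzero (none).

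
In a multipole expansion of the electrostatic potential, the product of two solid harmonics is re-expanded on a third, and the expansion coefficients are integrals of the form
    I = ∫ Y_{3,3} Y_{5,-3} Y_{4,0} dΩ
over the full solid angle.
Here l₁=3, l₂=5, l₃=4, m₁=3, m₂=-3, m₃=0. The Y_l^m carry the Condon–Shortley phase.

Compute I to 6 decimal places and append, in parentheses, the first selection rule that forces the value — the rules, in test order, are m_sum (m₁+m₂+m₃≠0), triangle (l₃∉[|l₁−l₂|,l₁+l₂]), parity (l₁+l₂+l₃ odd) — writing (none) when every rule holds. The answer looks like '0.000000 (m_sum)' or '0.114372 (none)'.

m-sum 0 ✓  L=12 even ✓  2≤4≤8 ✓
Π(2lᵢ+1) = 7×11×9 = 693
triangle coeff Δ(3,5,4) = 1/180180
Σ_t [1,3]: t=1:−1/576 t=2:+1/144 t=3:−1/576 = 1/288
(3j)²=20/1001 [(3 5 4; 0 0 0)], sign=+1
Σ_t [0,0]: t=0:+1/2304 = 1/2304
(3j)²=5/143 [(3 5 4; 3 -3 0)], sign=+1
⇒ 4πI² = 900/1859
I = (+1)√(900/1859/(4π)) = 0.19628026
No selection rule forces the value: the integral is nonzero (none).

0.196280 (none)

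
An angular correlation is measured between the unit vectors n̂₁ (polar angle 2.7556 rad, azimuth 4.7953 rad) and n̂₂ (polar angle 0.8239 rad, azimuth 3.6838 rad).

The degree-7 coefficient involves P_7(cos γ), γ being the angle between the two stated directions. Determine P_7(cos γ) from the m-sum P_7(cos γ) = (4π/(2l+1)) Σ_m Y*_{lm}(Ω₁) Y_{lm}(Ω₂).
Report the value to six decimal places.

-0.236450

Addition theorem: P_7(cos γ) = (4π/15) Σ_m Y*_{lm}(Ω₁) Y_{lm}(Ω₂), m = −7…7:
  m=-7: (-0.000294+0.000448i) × (+0.045471-0.034845i) = +0.000002+0.000031i  (running Σ = +0.000002+0.000031i)
  m=-6: (+0.004337+0.002355i) × (-0.197210+0.022111i) = -0.000907-0.000369i  (running Σ = -0.000905-0.000338i)
  m=-5: (+0.011354-0.025801i) × (+0.354713+0.162918i) = +0.008231-0.007302i  (running Σ = +0.007326-0.007640i)
  m=-4: (-0.105342-0.036276i) × (-0.244156-0.358392i) = +0.012719+0.046611i  (running Σ = +0.020044+0.038971i)
  m=-3: (-0.075122+0.295764i) × (+0.007317+0.130931i) = -0.039274-0.007672i  (running Σ = -0.019230+0.031299i)
  m=-2: (+0.525350+0.087922i) × (-0.141999+0.268557i) = -0.098211+0.128601i  (running Σ = -0.117441+0.159901i)
  m=-1: (+0.034770-0.418399i) × (+0.239222-0.144116i) = -0.051980-0.105101i  (running Σ = -0.169421+0.054799i)
  m=0: (+0.246943-0.000000i) × (+0.229210+0.000000i) = +0.056602+0.000000i  (running Σ = -0.112820+0.054799i)
  m=1: (-0.034770-0.418399i) × (-0.239222-0.144116i) = -0.051980+0.105101i  (running Σ = -0.164800+0.159901i)
  m=2: (+0.525350-0.087922i) × (-0.141999-0.268557i) = -0.098211-0.128601i  (running Σ = -0.263011+0.031299i)
  m=3: (+0.075122+0.295764i) × (-0.007317+0.130931i) = -0.039274+0.007672i  (running Σ = -0.302286+0.038971i)
  m=4: (-0.105342+0.036276i) × (-0.244156+0.358392i) = +0.012719-0.046611i  (running Σ = -0.289567-0.007640i)
  m=5: (-0.011354-0.025801i) × (-0.354713+0.162918i) = +0.008231+0.007302i  (running Σ = -0.281336-0.000338i)
  m=6: (+0.004337-0.002355i) × (-0.197210-0.022111i) = -0.000907+0.000369i  (running Σ = -0.282243+0.000031i)
  m=7: (+0.000294+0.000448i) × (-0.045471-0.034845i) = +0.000002-0.000031i  (running Σ = -0.282241+0.000000i)
Σ over m = -0.282241+0.000000i; ×(4π/15) → -0.236450+0.000000i. Real part: -0.236450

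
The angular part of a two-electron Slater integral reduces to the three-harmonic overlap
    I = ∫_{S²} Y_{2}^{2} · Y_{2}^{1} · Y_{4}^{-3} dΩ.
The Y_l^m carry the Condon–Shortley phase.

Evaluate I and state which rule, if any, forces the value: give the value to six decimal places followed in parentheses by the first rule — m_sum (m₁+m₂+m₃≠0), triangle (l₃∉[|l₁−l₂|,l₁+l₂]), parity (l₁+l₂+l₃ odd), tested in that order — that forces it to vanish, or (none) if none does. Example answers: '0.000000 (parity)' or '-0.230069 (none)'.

Rules hold: Σm=0, L=8 even, 0≤4≤4.
N = 5·5·9 = 225
Δ = 0!·4!·4!/9! = 1/630
Racah Σ t=0..0: t=0:+1/16 = 1/16
⇒ 3j(2 2 4; 0 0 0)² = 2/35, sgn +1
Racah Σ t=0..0: t=0:+1/144 = 1/144
⇒ 3j(2 2 4; 2 1 -3)² = 1/18, sgn -1
4πI² = N·(3j₀)²·(3jₘ)² = 5/7
I = -1·√(0.714286/4π) = -0.23841361
No selection rule forces the value: the integral is nonzero (none).

-0.238414 (none)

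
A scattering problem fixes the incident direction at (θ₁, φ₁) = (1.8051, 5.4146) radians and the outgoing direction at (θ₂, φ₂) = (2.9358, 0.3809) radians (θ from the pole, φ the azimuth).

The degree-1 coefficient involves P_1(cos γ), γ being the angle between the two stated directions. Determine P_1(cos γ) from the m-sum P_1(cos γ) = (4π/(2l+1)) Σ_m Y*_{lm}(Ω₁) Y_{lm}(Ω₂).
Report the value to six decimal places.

Expand P_1 via completeness: Σ_{m} conj(Y_{1,m}) at Ω₁ times Y_{1,m} at Ω₂ —
  m=-1: (0.217060, -0.256549) × (0.065540, -0.026246) = (0.007493, -0.022511)  (running Σ = (0.007493, -0.022511))
  m=0: (-0.113437, -0.000000) × (-0.478293, 0.000000) = (0.054256, 0.000000)  (running Σ = (0.061749, -0.022511))
  m=1: (-0.217060, -0.256549) × (-0.065540, -0.026246) = (0.007493, 0.022511)  (running Σ = (0.069241, 0.000000))
Σ over m = (0.069241, 0.000000); ×(4π/3) → (0.290037, 0.000000). Real part: 0.290037

0.290037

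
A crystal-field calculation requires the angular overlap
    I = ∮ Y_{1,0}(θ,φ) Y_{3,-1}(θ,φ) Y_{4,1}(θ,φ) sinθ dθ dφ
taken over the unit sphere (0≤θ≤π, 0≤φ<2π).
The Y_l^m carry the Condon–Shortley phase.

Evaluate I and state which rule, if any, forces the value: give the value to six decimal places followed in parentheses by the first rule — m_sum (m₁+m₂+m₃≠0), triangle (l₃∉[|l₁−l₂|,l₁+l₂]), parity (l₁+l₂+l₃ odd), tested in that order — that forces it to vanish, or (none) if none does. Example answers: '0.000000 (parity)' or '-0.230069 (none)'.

m-sum 0 ✓  L=8 even ✓  2≤4≤4 ✓
Π(2lᵢ+1) = 3×7×9 = 189
triangle coeff Δ(1,3,4) = 1/252
Σ_t [0,0]: t=0:+1/36 = 1/36
(3j)²=4/63 [(1 3 4; 0 0 0)], sign=+1
Σ_t [0,0]: t=0:+1/48 = 1/48
(3j)²=5/84 [(1 3 4; 0 -1 1)], sign=-1
⇒ 4πI² = 5/7
I = (-1)√(5/7/(4π)) = -0.23841361
No selection rule forces the value: the integral is nonzero (none).

-0.238414 (none)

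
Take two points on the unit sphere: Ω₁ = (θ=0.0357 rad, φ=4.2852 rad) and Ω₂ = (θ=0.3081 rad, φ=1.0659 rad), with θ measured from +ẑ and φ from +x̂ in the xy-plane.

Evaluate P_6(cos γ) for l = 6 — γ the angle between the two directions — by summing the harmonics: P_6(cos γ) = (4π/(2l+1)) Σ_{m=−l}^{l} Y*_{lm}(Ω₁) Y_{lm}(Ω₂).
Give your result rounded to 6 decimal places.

Expand P_6 via completeness: Σ_{m} conj(Y_{6,m}) at Ω₁ times Y_{6,m} at Ω₂ —
  term(m=-6) = 0.00000 + 0.00000j   from Y*(Ω₁)=0.00000 + 0.00000j, Y(Ω₂)=0.00037 - 0.00004j
  term(m=-5) = -0.00000 - 0.00000j   from Y*(Ω₁)=-0.00000 + 0.00000j, Y(Ω₂)=0.00237 + 0.00334j
  term(m=-4) = 0.00000 + 0.00000j   from Y*(Ω₁)=-0.00000 - 0.00001j, Y(Ω₂)=-0.01177 + 0.02443j
  term(m=-3) = -0.00003 - 0.00001j   from Y*(Ω₁)=0.00023 + 0.00007j, Y(Ω₂)=-0.12078 + 0.00678j
  term(m=-2) = 0.00232 + 0.00036j   from Y*(Ω₁)=-0.00434 + 0.00499j, Y(Ω₂)=-0.18907 - 0.30090j
  term(m=-1) = -0.06893 - 0.00537j   from Y*(Ω₁)=-0.04843 - 0.10638j, Y(Ω₂)=0.28612 - 0.51769j
  term(m=+0) = 0.22760 + 0.00000j   from Y*(Ω₁)=1.00354 + 0.00000j, Y(Ω₂)=0.22680 + 0.00000j
  term(m=+1) = -0.06893 + 0.00537j   from Y*(Ω₁)=0.04843 - 0.10638j, Y(Ω₂)=-0.28612 - 0.51769j
  term(m=+2) = 0.00232 - 0.00036j   from Y*(Ω₁)=-0.00434 - 0.00499j, Y(Ω₂)=-0.18907 + 0.30090j
  term(m=+3) = -0.00003 + 0.00001j   from Y*(Ω₁)=-0.00023 + 0.00007j, Y(Ω₂)=0.12078 + 0.00678j
  term(m=+4) = 0.00000 - 0.00000j   from Y*(Ω₁)=-0.00000 + 0.00001j, Y(Ω₂)=-0.01177 - 0.02443j
  term(m=+5) = -0.00000 + 0.00000j   from Y*(Ω₁)=0.00000 + 0.00000j, Y(Ω₂)=-0.00237 + 0.00334j
  term(m=+6) = 0.00000 - 0.00000j   from Y*(Ω₁)=0.00000 - 0.00000j, Y(Ω₂)=0.00037 + 0.00004j
Accumulated sum 0.09433 + 0.00000j; after 4π/(2l+1) scaling, 0.09118 + 0.00000j ⇒ P_6 = 0.091183

0.091183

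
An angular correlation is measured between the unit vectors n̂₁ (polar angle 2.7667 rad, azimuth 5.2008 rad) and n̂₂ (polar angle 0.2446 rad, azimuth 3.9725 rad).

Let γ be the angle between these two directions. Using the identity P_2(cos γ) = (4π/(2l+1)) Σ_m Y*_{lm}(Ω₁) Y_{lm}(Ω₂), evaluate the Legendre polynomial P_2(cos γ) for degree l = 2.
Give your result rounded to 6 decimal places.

0.643371

Expand P_2 via completeness: Σ_{m} conj(Y_{2,m}) at Ω₁ times Y_{2,m} at Ω₂ —
  [-2]  conj(Y_{2,-2})(Ω₁) = -0.028986-0.042922i ; Y_{2,-2}(Ω₂) = -0.002059-0.022559i ; Δ = -0.000909+0.000742i
  [-1]  conj(Y_{2,-1})(Ω₁) = -0.123518+0.232461i ; Y_{2,-1}(Ω₂) = -0.122380+0.134059i ; Δ = -0.016047-0.045007i
  [+0]  conj(Y_{2,0})(Ω₁) = +0.503918-0.000000i ; Y_{2,0}(Ω₂) = +0.575294+0.000000i ; Δ = +0.289901+0.000000i
  [+1]  conj(Y_{2,1})(Ω₁) = +0.123518+0.232461i ; Y_{2,1}(Ω₂) = +0.122380+0.134059i ; Δ = -0.016047+0.045007i
  [+2]  conj(Y_{2,2})(Ω₁) = -0.028986+0.042922i ; Y_{2,2}(Ω₂) = -0.002059+0.022559i ; Δ = -0.000909-0.000742i
Accumulated sum +0.255989-0.000000i; after 4π/(2l+1) scaling, +0.643371-0.000000i ⇒ P_2 = 0.643371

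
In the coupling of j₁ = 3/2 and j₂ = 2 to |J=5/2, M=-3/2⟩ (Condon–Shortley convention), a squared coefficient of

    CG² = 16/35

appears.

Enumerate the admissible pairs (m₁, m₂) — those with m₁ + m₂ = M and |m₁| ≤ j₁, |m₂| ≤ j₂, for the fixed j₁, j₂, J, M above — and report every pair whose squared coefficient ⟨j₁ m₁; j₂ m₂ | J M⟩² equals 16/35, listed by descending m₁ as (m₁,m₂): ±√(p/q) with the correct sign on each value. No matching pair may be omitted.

(1/2,-2): +√(16/35)

Admissible pairs with m₁+m₂ = M = -3/2: (-3/2,0), (-1/2,-1), (1/2,-2)
  (m₁,m₂)=(1/2,-2): CG² = 16/35, CG = +√(16/35)   ← matches the target
  (m₁,m₂)=(-1/2,-1): CG² = 1/35, CG = +√(1/35)
  (m₁,m₂)=(-3/2,0): CG² = 18/35, CG = −√(18/35)
Pairs with CG² = 16/35: (1/2,-2): +√(16/35)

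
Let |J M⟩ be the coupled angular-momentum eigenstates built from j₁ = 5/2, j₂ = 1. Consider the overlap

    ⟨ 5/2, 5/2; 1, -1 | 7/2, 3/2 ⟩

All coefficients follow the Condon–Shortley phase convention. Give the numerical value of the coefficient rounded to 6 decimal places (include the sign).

+0.218218

j₁+j₂−J=0  J+j₁−j₂=5  J−j₁+j₂=2  j₁+j₂+J+1=8
(j₁±m₁, j₂±m₂, J±M) = (5,0,0,2,5,2)
P² = 19200/7
sum k=0..0:
  [0] +1/240 = 1/240
S = 1/240
C² = P²·S² = 1/21 ; C = +0.218218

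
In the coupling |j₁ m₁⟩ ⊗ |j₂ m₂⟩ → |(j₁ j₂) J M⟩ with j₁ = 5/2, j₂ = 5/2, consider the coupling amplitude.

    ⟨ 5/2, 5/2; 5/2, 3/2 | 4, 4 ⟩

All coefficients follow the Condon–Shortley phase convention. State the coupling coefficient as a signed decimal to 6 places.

triangle: 1!*4!*4!/10! = 576/3628800
(j±m)!: 5!*0!*4!*1!*8!*0! = 116121600
prefactor² = (2J+1)*Δ*N² = 165888
  k=0: +1/(0!*1!*0!*4!*4!*0!) = 1/576
Σ = 1/576  ⇒  CG² = 165888*(1/576)² = 1/2
CG = +√(1/2) = +0.707107

+√(1/2) ≈ +0.707107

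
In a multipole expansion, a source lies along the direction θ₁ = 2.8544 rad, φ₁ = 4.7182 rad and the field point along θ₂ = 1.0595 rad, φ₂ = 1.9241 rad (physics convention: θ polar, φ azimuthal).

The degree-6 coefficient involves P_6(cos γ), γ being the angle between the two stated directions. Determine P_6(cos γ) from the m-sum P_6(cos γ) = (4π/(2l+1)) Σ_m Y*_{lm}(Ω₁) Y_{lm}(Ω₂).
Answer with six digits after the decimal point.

Expand P_6 via completeness: Σ_{m} conj(Y_{6,m}) at Ω₁ times Y_{6,m} at Ω₂ —
  [-6]  conj(Y_{6,-6})(Ω₁) = -0.000249-0.000009i ; Y_{6,-6}(Ω₂) = +0.110919+0.181309i ; Δ = -0.000026-0.000046i
  [-5]  conj(Y_{6,-5})(Ω₁) = -0.000085+0.002926i ; Y_{6,-5}(Ω₂) = -0.405212+0.080337i ; Δ = -0.000201-0.001192i
  [-4]  conj(Y_{6,-4})(Ω₁) = +0.020936+0.000487i ; Y_{6,-4}(Ω₂) = +0.052912-0.332991i ; Δ = +0.001270-0.006946i
  [-3]  conj(Y_{6,-3})(Ω₁) = +0.001762-0.101040i ; Y_{6,-3}(Ω₂) = -0.067563-0.037871i ; Δ = -0.003945+0.006760i
  [-2]  conj(Y_{6,-2})(Ω₁) = -0.323007-0.003754i ; Y_{6,-2}(Ω₂) = +0.267148-0.228050i ; Δ = -0.087147+0.072659i
  [-1]  conj(Y_{6,-1})(Ω₁) = -0.003462+0.595828i ; Y_{6,-1}(Ω₂) = +0.017702+0.048001i ; Δ = -0.028661+0.010381i
  [+0]  conj(Y_{6,0})(Ω₁) = +0.307321-0.000000i ; Y_{6,0}(Ω₂) = +0.333924+0.000000i ; Δ = +0.102622+0.000000i
  [+1]  conj(Y_{6,1})(Ω₁) = +0.003462+0.595828i ; Y_{6,1}(Ω₂) = -0.017702+0.048001i ; Δ = -0.028661-0.010381i
  [+2]  conj(Y_{6,2})(Ω₁) = -0.323007+0.003754i ; Y_{6,2}(Ω₂) = +0.267148+0.228050i ; Δ = -0.087147-0.072659i
  [+3]  conj(Y_{6,3})(Ω₁) = -0.001762-0.101040i ; Y_{6,3}(Ω₂) = +0.067563-0.037871i ; Δ = -0.003945-0.006760i
  [+4]  conj(Y_{6,4})(Ω₁) = +0.020936-0.000487i ; Y_{6,4}(Ω₂) = +0.052912+0.332991i ; Δ = +0.001270+0.006946i
  [+5]  conj(Y_{6,5})(Ω₁) = +0.000085+0.002926i ; Y_{6,5}(Ω₂) = +0.405212+0.080337i ; Δ = -0.000201+0.001192i
  [+6]  conj(Y_{6,6})(Ω₁) = -0.000249+0.000009i ; Y_{6,6}(Ω₂) = +0.110919-0.181309i ; Δ = -0.000026+0.000046i
Σ over m = -0.134799-0.000000i; ×(4π/13) → -0.130303-0.000000i. Real part: -0.130303

-0.130303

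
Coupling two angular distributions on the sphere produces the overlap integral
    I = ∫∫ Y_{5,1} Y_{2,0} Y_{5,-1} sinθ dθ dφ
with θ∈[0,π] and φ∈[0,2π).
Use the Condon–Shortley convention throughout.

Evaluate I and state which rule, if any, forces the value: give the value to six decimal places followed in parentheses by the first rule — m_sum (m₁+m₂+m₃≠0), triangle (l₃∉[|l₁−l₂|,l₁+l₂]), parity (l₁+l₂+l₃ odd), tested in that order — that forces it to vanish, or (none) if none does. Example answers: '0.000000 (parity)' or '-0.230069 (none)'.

-0.145565 (none)

Checks pass: Σm=0; 12 even; l₃=5∈[3,7].
(2·5+1)(2·2+1)(2·5+1) = 605
Δ: 2! 8! 2! / 13! → 1/38610
sum: t=0:+1/2880 t=1:−1/576 t=2:+1/2880 = -1/960
3j²(5 2 5; 0 0 0) = Δ·Π!·Σ² = 10/429  (sign +1)
sum: t=0:+1/2304 t=1:−1/720 t=2:+1/5760 = -1/1280
3j²(5 2 5; 1 0 -1) = Δ·Π!·Σ² = 27/1430  (sign -1)
combine: 4πI² = 605·10/429·27/1430 = 45/169
take √, sign -1: I = -0.14556534
No selection rule forces the value: the integral is nonzero (none).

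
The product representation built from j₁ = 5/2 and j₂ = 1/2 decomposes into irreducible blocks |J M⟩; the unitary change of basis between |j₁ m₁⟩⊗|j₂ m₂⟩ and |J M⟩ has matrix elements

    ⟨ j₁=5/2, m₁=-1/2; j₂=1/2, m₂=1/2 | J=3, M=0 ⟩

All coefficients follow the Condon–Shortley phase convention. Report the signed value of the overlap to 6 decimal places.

+0.707107

triangle: 0!·5!·1!/7! = 120/5040
(j±m)!: 2!·3!·1!·0!·3!·3! = 432
prefactor² = (2J+1)·Δ·N² = 72
  k=0: +1/(0!·0!·3!·1!·2!·0!) = 1/12
Σ = 1/12  ⇒  CG² = 72·(1/12)² = 1/2
CG = +√(1/2) = +0.707107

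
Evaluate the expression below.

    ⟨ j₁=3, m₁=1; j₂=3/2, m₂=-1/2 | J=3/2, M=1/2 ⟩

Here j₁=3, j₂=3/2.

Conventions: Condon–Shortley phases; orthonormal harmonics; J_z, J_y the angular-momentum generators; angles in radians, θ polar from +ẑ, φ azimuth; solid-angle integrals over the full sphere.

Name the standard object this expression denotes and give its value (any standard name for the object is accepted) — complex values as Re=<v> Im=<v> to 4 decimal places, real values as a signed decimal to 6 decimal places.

Clebsch–Gordan coefficient, −√(12/35) ≈ -0.585540

This is a Clebsch–Gordan (vector-coupling) coefficient.
j₁+j₂−J=3  J+j₁−j₂=3  J−j₁+j₂=0  j₁+j₂+J+1=7
(j₁±m₁, j₂±m₂, J±M) = (4,2,1,2,2,1)
P² = 192/35
sum k=1..1:
  [1] −1/4 = -1/4
S = -1/4
C² = P²·S² = 12/35 ; C = -0.585540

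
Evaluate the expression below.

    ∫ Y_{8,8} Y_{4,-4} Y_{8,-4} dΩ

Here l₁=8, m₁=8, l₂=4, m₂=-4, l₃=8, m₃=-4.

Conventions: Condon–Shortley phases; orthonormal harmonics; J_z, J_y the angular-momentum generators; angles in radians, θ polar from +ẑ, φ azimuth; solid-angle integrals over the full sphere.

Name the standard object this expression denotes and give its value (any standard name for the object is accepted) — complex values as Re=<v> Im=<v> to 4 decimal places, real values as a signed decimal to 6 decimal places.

Gaunt coefficient, +0.034941

This is a Gaunt coefficient — the integral of a triple product of spherical harmonics over the sphere.
Rules hold: Σm=0, L=20 even, 4≤8≤12.
N = 17·9·17 = 2601
Δ = 4!·12!·4!/21! = 1/185175900
Racah Σ t=0..4: t=0:+1/557383680 t=1:−1/21772800 t=2:+1/8294400 t=3:−1/21772800 t=4:+1/557383680 = 1/30965760
⇒ 3j(8 4 8; 0 0 0)² = 36/4199, sgn +1
Racah Σ t=0..0: t=0:+1/275904921600 = 1/275904921600
⇒ 3j(8 4 8; 8 -4 -4)² = 2/2907, sgn +1
4πI² = N·(3j₀)²·(3jₘ)² = 72/4693
I = +1·√(0.015342/4π) = 0.03494106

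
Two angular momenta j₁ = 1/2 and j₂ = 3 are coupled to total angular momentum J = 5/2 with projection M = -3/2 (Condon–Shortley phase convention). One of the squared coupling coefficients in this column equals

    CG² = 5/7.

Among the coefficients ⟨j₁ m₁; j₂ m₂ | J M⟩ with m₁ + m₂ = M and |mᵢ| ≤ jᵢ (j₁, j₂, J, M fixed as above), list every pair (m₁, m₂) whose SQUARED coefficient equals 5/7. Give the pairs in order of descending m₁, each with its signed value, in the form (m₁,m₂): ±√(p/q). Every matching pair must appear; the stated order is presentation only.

(1/2,-2): +√(5/7)

Admissible pairs with m₁+m₂ = M = -3/2: (-1/2,-1), (1/2,-2)
  (m₁,m₂)=(1/2,-2): CG² = 5/7, CG = +√(5/7)   ← matches the target
  (m₁,m₂)=(-1/2,-1): CG² = 2/7, CG = −√(2/7)
Pairs with CG² = 5/7: (1/2,-2): +√(5/7)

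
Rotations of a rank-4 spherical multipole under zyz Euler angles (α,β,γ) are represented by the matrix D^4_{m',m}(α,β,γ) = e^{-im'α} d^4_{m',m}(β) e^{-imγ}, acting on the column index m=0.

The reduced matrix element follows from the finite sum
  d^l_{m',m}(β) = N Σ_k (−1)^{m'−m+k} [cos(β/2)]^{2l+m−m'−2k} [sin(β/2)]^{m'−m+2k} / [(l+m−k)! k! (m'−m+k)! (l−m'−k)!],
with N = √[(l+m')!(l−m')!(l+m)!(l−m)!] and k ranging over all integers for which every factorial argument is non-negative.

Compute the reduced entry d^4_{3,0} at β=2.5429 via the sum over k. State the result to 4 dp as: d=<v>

d=0.2187

d^4_{3,0}(β=2.5429) via the finite sum:
c=cos(2.542900/2)=0.294896, s=sin(2.542900/2)=0.955529; N=√[5040·1·24·24]=1703.830978
k: max(0,(0)−(3))=0 … min(4+(0),4−(3))=1
  k=0: (−1)^3·1703.8310/(144)·0.2949^5·0.9555^3 = -0.023022
  k=1: (−1)^4·1703.8310/(144)·0.2949^3·0.9555^5 = +0.241707
d^4_{3,0}(2.5429) = -0.023022 +0.241707 = +0.218685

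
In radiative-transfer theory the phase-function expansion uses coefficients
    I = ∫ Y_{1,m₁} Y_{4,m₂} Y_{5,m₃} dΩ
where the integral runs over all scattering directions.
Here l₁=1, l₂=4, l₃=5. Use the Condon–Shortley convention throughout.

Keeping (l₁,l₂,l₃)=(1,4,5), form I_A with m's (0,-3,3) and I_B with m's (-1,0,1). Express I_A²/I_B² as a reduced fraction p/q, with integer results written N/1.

16/15

l's match ⇒ only the (l;m) 3-j factors differ between A and B.
A: triangle coeff Δ(1,4,5) = 1/495; Σ_t [0,0]: t=0:+1/5040 = 1/5040; (3j)²=16/495 [(1 4 5; 0 -3 3)], sign=+1
B: triangle coeff Δ(1,4,5) = 1/495; Σ_t [0,0]: t=0:+1/1152 = 1/1152; (3j)²=1/33 [(1 4 5; -1 0 1)], sign=+1
I_A²/I_B² = (16/495)/(1/33) = 16/15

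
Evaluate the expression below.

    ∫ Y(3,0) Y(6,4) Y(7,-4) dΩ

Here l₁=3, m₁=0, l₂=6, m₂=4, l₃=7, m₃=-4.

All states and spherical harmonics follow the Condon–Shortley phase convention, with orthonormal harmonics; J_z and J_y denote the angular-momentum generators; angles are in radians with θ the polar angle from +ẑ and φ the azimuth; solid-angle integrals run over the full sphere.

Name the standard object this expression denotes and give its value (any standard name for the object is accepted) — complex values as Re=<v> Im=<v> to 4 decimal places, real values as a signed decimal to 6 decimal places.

This is a Gaunt coefficient — the integral of a triple product of spherical harmonics over the sphere.
m-sum 0 ✓  L=16 even ✓  3≤7≤9 ✓
Π(2lᵢ+1) = 7×13×15 = 1365
triangle coeff Δ(3,6,7) = 1/2042040
Σ_t [0,2]: t=0:+1/207360 t=1:−1/57600 t=2:+1/207360 = -1/129600
(3j)²=168/12155 [(3 6 7; 0 0 0)], sign=+1
Σ_t [0,2]: t=0:+1/43545600 t=1:−1/1451520 t=2:+1/967680 = 1/2721600
(3j)²=32/7735 [(3 6 7; 0 4 -4)], sign=-1
⇒ 4πI² = 16128/206635
I = (-1)√(16128/206635/(4π)) = -0.07881037

Gaunt coefficient, -0.078810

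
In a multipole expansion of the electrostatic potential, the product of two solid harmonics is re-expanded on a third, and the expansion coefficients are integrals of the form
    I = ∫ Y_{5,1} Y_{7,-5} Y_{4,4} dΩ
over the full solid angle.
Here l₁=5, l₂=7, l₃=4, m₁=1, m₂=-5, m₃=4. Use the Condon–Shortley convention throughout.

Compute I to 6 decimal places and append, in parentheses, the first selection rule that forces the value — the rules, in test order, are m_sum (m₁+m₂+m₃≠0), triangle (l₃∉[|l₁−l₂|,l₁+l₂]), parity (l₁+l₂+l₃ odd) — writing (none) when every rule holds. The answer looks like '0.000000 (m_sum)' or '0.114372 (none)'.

0.195759 (none)

Checks pass: Σm=0; 16 even; l₃=4∈[2,12].
(2·5+1)(2·7+1)(2·4+1) = 1485
Δ: 8! 2! 6! / 17! → 1/6126120
sum: t=3:−1/69120 t=4:+1/20736 t=5:−1/69120 = 1/51840
3j²(5 7 4; 0 0 0) = Δ·Π!·Σ² = 280/21879  (sign +1)
sum: t=2:+1/2073600 = 1/2073600
3j²(5 7 4; 1 -5 4) = Δ·Π!·Σ² = 28/1105  (sign +1)
combine: 4πI² = 1485·280/21879·28/1105 = 23520/48841
take √, sign +1: I = 0.19575887
No selection rule forces the value: the integral is nonzero (none).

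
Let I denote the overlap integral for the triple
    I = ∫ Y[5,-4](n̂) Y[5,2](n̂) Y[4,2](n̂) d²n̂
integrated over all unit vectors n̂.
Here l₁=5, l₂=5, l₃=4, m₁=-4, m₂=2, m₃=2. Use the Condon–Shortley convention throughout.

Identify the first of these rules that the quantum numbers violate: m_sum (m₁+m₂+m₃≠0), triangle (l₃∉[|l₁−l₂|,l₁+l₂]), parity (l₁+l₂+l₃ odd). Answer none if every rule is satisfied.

none

Σmᵢ = 0  ✓
l₃∈[|l₁−l₂|,l₁+l₂]=[0,10], have l₃=4  ✓
Σlᵢ = 14 ⇒ even  ✓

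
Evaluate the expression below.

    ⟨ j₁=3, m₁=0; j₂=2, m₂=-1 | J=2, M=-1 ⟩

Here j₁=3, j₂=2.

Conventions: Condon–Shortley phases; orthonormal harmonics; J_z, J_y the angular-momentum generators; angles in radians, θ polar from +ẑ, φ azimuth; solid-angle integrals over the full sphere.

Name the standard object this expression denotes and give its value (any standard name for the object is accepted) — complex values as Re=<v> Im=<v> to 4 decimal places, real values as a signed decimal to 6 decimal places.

Clebsch–Gordan coefficient, −√(2/7) ≈ -0.534522

This is a Clebsch–Gordan (vector-coupling) coefficient.
√[5·3!3!1!/8! · 3!3!1!3!1!3!] = √(81/14)
  +(−1)^0/∏(0,3,3,1,0,0)! = 1/36  (running 1/36)
  +(−1)^1/∏(1,2,2,0,1,1)! = -1/4  (running -2/9)
⟨..|..⟩ = √(81/14)·(-2/9) = -0.534522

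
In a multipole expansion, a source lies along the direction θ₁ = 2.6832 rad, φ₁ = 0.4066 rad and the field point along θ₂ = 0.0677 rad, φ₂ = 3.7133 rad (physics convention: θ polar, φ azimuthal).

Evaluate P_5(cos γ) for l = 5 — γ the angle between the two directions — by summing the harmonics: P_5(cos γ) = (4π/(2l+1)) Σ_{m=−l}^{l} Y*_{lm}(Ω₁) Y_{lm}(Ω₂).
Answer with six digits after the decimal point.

Term-by-term m-sum for l=5 (normalisation 4π/11 = 1.142397):
  term(m=-5) = (-0.000000, 0.000000)   from Y*(Ω₁)=(-0.003512, 0.007049), Y(Ω₂)=(0.000001, 0.000000)
  term(m=-4) = (-0.000001, 0.000001)   from Y*(Ω₁)=(0.002805, -0.050388), Y(Ω₂)=(-0.000020, -0.000023)
  term(m=-3) = (-0.000140, 0.000076)   from Y*(Ω₁)=(0.064289, 0.175578), Y(Ω₂)=(0.000123, 0.000844)
  term(m=-2) = (-0.006112, 0.002095)   from Y*(Ω₁)=(-0.288873, -0.305399), Y(Ω₂)=(0.006371, -0.013987)
  term(m=-1) = (-0.079223, 0.013201)   from Y*(Ω₁)=(0.432489, 0.186227), Y(Ω₂)=(-0.143442, 0.092288)
  term(m=+0) = (0.052121, 0.000000)   from Y*(Ω₁)=(0.057675, -0.000000), Y(Ω₂)=(0.903711, 0.000000)
  term(m=+1) = (-0.079223, -0.013201)   from Y*(Ω₁)=(-0.432489, 0.186227), Y(Ω₂)=(0.143442, 0.092288)
  term(m=+2) = (-0.006112, -0.002095)   from Y*(Ω₁)=(-0.288873, 0.305399), Y(Ω₂)=(0.006371, 0.013987)
  term(m=+3) = (-0.000140, -0.000076)   from Y*(Ω₁)=(-0.064289, 0.175578), Y(Ω₂)=(-0.000123, 0.000844)
  term(m=+4) = (-0.000001, -0.000001)   from Y*(Ω₁)=(0.002805, 0.050388), Y(Ω₂)=(-0.000020, 0.000023)
  term(m=+5) = (-0.000000, -0.000000)   from Y*(Ω₁)=(0.003512, 0.007049), Y(Ω₂)=(-0.000001, 0.000000)
Total Σ_m = (-0.118833, 0.000000). Multiply by 1.142397: (-0.135754, 0.000000). P_5(cos γ) = -0.135754

-0.135754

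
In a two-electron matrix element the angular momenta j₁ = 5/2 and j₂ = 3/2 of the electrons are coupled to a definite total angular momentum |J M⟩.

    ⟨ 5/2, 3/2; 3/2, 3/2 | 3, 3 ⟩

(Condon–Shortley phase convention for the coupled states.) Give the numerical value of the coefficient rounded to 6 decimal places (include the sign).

-0.612372  (= −√(3/8))

triangle: 1!×4!×2!/8! = 48/40320
(j±m)!: 4!×1!×3!×0!×6!×0! = 103680
prefactor² = (2J+1)×Δ×N² = 864
  k=1: −1/(1!×0!×0!×2!×4!×0!) = -1/48
Σ = -1/48  ⇒  CG² = 864×(-1/48)² = 3/8
CG = −√(3/8) = -0.612372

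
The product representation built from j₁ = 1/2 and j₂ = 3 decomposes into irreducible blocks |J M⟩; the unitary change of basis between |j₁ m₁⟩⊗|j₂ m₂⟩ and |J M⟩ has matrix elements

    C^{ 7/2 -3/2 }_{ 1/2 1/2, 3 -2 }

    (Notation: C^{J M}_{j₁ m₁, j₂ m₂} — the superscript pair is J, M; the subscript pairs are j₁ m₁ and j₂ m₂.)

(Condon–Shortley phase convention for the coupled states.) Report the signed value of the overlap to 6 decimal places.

+0.534522  (= +√(2/7))

triangle: 0!×1!×6!/8! = 720/40320
(j±m)!: 1!×0!×1!×5!×2!×5! = 28800
prefactor² = (2J+1)×Δ×N² = 28800/7
  k=0: +1/(0!×0!×0!×1!×1!×5!) = 1/120
Σ = 1/120  ⇒  CG² = 28800/7×(1/120)² = 2/7
CG = +√(2/7) = +0.534522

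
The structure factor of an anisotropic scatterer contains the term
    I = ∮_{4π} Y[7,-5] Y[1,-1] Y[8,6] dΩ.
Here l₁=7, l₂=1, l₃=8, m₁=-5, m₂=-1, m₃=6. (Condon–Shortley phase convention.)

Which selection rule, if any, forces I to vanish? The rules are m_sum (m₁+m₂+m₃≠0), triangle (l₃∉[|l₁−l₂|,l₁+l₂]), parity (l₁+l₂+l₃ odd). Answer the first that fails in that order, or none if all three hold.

m₁+m₂+m₃ = -5 − 1 + 6 = 0  ✓
triangle: |7−1|=6 ≤ l₃=8 ≤ 7+1=8  ✓
parity: l₁+l₂+l₃ = 16 is even  ✓

none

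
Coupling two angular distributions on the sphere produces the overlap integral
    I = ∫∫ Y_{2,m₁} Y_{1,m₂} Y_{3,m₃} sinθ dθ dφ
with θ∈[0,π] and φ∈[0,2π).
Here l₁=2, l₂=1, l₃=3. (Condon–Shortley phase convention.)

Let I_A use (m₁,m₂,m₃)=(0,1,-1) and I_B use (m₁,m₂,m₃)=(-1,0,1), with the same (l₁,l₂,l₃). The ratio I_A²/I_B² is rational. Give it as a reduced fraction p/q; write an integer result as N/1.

3/4

Shared (l₁,l₂,l₃)=(2,1,3): N and (l;000)² cancel in I_A²/I_B².
A: Δ = 0!·4!·2!/7! = 1/105; Racah Σ t=0..0: t=0:+1/8 = 1/8; ⇒ 3j(2 1 3; 0 1 -1)² = 2/35, sgn +1
B: Δ = 0!·4!·2!/7! = 1/105; Racah Σ t=0..0: t=0:+1/6 = 1/6; ⇒ 3j(2 1 3; -1 0 1)² = 8/105, sgn +1
I_A²/I_B² = (2/35)/(8/105) = 3/4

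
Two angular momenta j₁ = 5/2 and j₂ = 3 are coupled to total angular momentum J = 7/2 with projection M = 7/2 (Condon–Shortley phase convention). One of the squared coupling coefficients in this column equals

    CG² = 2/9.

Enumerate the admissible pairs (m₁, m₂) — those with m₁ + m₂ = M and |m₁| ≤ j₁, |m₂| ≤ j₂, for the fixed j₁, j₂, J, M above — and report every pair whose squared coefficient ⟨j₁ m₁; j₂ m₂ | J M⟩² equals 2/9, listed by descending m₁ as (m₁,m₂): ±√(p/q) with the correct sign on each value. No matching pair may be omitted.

(5/2,1): +√(2/9)

Admissible pairs with m₁+m₂ = M = 7/2: (1/2,3), (3/2,2), (5/2,1)
  (m₁,m₂)=(5/2,1): CG² = 2/9, CG = +√(2/9)   ← matches the target
  (m₁,m₂)=(3/2,2): CG² = 4/9, CG = −√(4/9)
  (m₁,m₂)=(1/2,3): CG² = 1/3, CG = +√(1/3)
Pairs with CG² = 2/9: (5/2,1): +√(2/9)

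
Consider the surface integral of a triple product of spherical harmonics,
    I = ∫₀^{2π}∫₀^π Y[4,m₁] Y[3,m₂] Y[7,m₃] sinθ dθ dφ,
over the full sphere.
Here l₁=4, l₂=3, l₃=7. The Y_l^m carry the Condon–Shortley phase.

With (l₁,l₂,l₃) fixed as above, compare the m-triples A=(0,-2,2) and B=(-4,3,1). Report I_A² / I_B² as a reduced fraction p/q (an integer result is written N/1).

Shared (l₁,l₂,l₃)=(4,3,7): N and (l;000)² cancel in I_A²/I_B².
A: Δ = 0!·8!·6!/15! = 1/45045; Racah Σ t=0..0: t=0:+1/69120 = 1/69120; ⇒ 3j(4 3 7; 0 -2 2)² = 2/143, sgn -1
B: Δ = 0!·8!·6!/15! = 1/45045; Racah Σ t=0..0: t=0:+1/29030400 = 1/29030400; ⇒ 3j(4 3 7; -4 3 1)² = 1/45045, sgn +1
I_A²/I_B² = (2/143)/(1/45045) = 630/1

630/1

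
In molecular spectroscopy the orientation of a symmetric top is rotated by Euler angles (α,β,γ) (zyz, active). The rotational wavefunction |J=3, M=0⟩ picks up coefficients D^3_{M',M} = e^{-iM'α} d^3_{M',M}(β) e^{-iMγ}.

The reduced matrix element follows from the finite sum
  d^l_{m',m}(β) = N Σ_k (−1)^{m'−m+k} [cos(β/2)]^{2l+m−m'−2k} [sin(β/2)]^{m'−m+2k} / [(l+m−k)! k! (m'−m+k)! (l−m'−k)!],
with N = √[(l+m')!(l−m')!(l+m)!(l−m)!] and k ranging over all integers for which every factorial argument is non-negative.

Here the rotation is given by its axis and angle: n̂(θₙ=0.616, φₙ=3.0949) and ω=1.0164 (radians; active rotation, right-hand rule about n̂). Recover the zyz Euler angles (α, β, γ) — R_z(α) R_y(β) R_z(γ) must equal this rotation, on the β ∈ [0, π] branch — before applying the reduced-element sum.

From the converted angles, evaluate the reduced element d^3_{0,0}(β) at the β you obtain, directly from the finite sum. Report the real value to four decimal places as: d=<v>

Axis–angle → zyz. n̂ = (sinθₙcosφₙ, sinθₙsinφₙ, cosθₙ) = (-0.577145, +0.026968, +0.816196), ω = 1.0164.
R = I cosω + sinω [n̂]ₓ + (1−cosω) n̂n̂ᵀ gives
  R = [+0.684175, -0.701316, -0.200153; +0.686574, +0.526775, +0.501123; -0.246010, -0.480276, +0.841911]
β = atan2(√(R₁₃²+R₂₃²), R₃₃) = 0.569981; α = atan2(R₂₃, R₁₃) mod 2π = 1.950793; γ = atan2(R₃₂, −R₃₁) mod 2π = 5.185770
d^3_{0,0}(β=0.5700) via the finite sum:
With c≡cos(β/2)=0.959664 and s≡sin(β/2)=0.281149, N=[6·6·6·6]^{1/2}=36.000000
k∈{0,1,2,3} keeps every argument non-negative
  k=0: (−1)^0·36.0000/(36)·0.9597^6·0.2811^0 = +0.781117
  k=1: (−1)^1·36.0000/(4)·0.9597^4·0.2811^2 = -0.603381
  k=2: (−1)^2·36.0000/(4)·0.9597^2·0.2811^4 = +0.051787
  k=3: (−1)^3·36.0000/(36)·0.9597^0·0.2811^6 = -0.000494
d^3_{0,0}(0.5700) = +0.781117 -0.603381 +0.051787 -0.000494 = +0.229030

d=0.2290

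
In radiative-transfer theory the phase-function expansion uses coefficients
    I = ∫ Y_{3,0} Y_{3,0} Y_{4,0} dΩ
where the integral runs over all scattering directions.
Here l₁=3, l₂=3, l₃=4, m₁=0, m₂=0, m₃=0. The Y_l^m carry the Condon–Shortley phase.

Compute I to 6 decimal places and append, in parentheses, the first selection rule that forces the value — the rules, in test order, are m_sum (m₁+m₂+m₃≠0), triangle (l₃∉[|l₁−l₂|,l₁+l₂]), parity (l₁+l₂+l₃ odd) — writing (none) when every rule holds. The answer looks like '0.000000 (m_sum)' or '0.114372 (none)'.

Rules hold: Σm=0, L=10 even, 0≤4≤6.
N = 7·7·9 = 441
Δ = 2!·4!·4!/11! = 1/34650
Racah Σ t=0..2: t=0:+1/72 t=1:−1/16 t=2:+1/72 = -5/144
⇒ 3j(3 3 4; 0 0 0)² = 2/77, sgn -1
(m-triple is (0,0,0) — same symbol as above.)
4πI² = N·(3j₀)²·(3jₘ)² = 36/121
I = +1·√(0.297521/4π) = 0.15386989
No selection rule forces the value: the integral is nonzero (none).

0.153870 (none)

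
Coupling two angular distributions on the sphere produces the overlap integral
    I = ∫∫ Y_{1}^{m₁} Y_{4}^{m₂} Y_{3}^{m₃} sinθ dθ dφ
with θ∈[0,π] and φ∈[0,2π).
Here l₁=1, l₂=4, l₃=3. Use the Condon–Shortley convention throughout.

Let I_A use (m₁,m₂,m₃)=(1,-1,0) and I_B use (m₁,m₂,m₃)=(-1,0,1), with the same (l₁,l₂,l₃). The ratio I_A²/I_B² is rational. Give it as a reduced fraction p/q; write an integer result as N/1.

5/3

Same 1,4,3: normalisation and zero-m 3j drop out of the ratio.
A: Δ: 2! 0! 6! / 9! → 1/252; sum: t=0:+1/72 = 1/72; 3j²(1 4 3; 1 -1 0) = Δ·Π!·Σ² = 5/126  (sign -1)
B: Δ: 2! 0! 6! / 9! → 1/252; sum: t=2:+1/96 = 1/96; 3j²(1 4 3; -1 0 1) = Δ·Π!·Σ² = 1/42  (sign +1)
I_A²/I_B² = (5/126)/(1/42) = 5/3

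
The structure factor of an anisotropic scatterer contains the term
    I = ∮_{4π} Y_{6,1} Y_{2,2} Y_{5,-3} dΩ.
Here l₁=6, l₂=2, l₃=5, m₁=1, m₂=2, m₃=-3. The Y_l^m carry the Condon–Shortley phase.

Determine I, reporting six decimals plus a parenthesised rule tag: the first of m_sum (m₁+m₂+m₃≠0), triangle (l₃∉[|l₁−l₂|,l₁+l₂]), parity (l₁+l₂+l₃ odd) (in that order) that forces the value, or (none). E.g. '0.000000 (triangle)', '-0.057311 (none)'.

l₁+l₂+l₃=13 is odd: 3j(l;000)=0 ⇒ I=0

0.000000 (parity)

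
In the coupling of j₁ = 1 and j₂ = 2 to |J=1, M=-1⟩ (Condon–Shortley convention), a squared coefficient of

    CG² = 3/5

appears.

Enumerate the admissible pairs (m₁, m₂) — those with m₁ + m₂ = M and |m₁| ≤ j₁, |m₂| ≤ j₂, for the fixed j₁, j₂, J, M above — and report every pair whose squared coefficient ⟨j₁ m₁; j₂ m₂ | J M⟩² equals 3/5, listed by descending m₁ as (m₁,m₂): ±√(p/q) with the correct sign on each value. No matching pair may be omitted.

Admissible pairs with m₁+m₂ = M = -1: (-1,0), (0,-1), (1,-2)
  (m₁,m₂)=(1,-2): CG² = 3/5, CG = +√(3/5)   ← matches the target
  (m₁,m₂)=(0,-1): CG² = 3/10, CG = −√(3/10)
  (m₁,m₂)=(-1,0): CG² = 1/10, CG = +√(1/10)
Pairs with CG² = 3/5: (1,-2): +√(3/5)

(1,-2): +√(3/5)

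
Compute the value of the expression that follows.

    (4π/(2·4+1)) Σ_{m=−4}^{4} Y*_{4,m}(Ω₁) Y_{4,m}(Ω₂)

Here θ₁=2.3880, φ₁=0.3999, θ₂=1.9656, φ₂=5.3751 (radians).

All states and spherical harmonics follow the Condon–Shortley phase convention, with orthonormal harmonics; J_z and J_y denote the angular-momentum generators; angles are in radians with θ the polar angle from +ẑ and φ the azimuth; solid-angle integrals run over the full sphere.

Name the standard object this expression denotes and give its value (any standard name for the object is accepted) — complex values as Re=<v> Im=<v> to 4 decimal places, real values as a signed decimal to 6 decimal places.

Legendre polynomial (addition theorem), -0.195273

This sum is the spherical-harmonic addition theorem: it equals the Legendre polynomial P_l(cos γ) of the angle γ between the two directions.
Summing Y*_{l m}(θ₁,φ₁)·Y_{l m}(θ₂,φ₂) over m ∈ [−4, 4]; prefactor 4π/(2·4+1) = 1.396263:
  m=-4: (-0.002794, 0.096975) × (-0.283365, -0.151416) = (0.015475, -0.027056)  (running Σ = (0.015475, -0.027056))
  m=-3: (-0.106047, -0.272528) × (0.346150, -0.153477) = (-0.078535, -0.078060)  (running Σ = (-0.063060, -0.105116))
  m=-2: (0.297152, 0.305836) × (-0.002463, 0.009834) = (-0.003739, 0.002169)  (running Σ = (-0.066799, -0.102947))
  m=-1: (-0.157098, -0.066401) × (0.203007, 0.260112) = (-0.014620, -0.054343)  (running Σ = (-0.081419, -0.157290))
  m=0: (-0.323251, -0.000000) × (-0.071103, 0.000000) = (0.022984, 0.000000)  (running Σ = (-0.058435, -0.157290))
  m=1: (0.157098, -0.066401) × (-0.203007, 0.260112) = (-0.014620, 0.054343)  (running Σ = (-0.073055, -0.102947))
  m=2: (0.297152, -0.305836) × (-0.002463, -0.009834) = (-0.003739, -0.002169)  (running Σ = (-0.076794, -0.105116))
  m=3: (0.106047, -0.272528) × (-0.346150, -0.153477) = (-0.078535, 0.078060)  (running Σ = (-0.155329, -0.027056))
  m=4: (-0.002794, -0.096975) × (-0.283365, 0.151416) = (0.015475, 0.027056)  (running Σ = (-0.139854, 0.000000))
Accumulated sum (-0.139854, 0.000000); after 4π/(2l+1) scaling, (-0.195273, 0.000000) ⇒ P_4 = -0.195273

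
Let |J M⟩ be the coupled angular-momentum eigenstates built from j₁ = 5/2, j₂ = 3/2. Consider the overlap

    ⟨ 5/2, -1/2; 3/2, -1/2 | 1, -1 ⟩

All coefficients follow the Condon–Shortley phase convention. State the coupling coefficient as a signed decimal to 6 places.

-0.387298

triangle: 3!*2!*0!/6! = 12/720
(j±m)!: 2!*3!*1!*2!*0!*2! = 48
prefactor² = (2J+1)*Δ*N² = 12/5
  k=1: −1/(1!*2!*2!*0!*0!*0!) = -1/4
Σ = -1/4  ⇒  CG² = 12/5*(-1/4)² = 3/20
CG = −√(3/20) = -0.387298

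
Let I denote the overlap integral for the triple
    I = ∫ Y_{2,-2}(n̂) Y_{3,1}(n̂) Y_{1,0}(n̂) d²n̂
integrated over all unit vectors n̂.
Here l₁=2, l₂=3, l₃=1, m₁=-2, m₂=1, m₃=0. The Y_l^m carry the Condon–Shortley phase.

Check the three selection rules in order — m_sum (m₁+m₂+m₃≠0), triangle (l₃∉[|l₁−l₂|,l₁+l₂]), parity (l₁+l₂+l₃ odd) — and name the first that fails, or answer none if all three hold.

m₁+m₂+m₃ = -2 + 1 + 0 = -1  ✗
triangle: |2−3|=1 ≤ l₃=1 ≤ 2+3=5
parity: l₁+l₂+l₃ = 6 is even

m_sum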